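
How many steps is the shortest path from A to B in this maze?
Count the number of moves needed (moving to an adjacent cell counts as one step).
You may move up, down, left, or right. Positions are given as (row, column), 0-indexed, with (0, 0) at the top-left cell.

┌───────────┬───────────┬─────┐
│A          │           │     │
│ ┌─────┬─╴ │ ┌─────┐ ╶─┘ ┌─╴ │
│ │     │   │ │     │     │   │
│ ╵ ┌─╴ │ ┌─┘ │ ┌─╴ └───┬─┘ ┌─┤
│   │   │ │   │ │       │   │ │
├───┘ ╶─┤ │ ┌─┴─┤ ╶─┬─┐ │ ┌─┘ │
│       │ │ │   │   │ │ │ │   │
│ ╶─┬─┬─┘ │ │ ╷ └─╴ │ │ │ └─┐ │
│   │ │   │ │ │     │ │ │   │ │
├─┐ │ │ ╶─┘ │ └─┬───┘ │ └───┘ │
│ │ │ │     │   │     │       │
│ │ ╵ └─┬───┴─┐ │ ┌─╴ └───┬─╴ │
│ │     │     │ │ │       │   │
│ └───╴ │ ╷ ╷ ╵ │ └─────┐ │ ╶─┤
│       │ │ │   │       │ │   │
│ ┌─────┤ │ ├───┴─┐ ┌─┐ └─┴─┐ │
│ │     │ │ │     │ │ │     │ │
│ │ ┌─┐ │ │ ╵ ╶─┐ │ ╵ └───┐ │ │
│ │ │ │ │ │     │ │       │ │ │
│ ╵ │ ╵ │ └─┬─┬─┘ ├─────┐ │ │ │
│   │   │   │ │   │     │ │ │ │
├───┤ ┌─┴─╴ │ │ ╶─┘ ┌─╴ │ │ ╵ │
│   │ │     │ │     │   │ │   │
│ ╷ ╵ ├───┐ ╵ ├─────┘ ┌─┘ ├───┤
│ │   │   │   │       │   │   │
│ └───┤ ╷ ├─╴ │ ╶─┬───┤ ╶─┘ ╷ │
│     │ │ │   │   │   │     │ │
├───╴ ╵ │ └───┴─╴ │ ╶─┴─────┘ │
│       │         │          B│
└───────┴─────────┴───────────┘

Using BFS to find shortest path:
Start: (0, 0), End: (14, 14)
Path found:
(0,0) → (1,0) → (2,0) → (2,1) → (1,1) → (1,2) → (1,3) → (2,3) → (2,2) → (3,2) → (3,1) → (3,0) → (4,0) → (4,1) → (5,1) → (6,1) → (6,2) → (6,3) → (7,3) → (7,2) → (7,1) → (7,0) → (8,0) → (9,0) → (10,0) → (10,1) → (9,1) → (8,1) → (8,2) → (8,3) → (9,3) → (10,3) → (10,2) → (11,2) → (12,2) → (12,1) → (11,1) → (11,0) → (12,0) → (13,0) → (13,1) → (13,2) → (14,2) → (14,3) → (13,3) → (12,3) → (12,4) → (13,4) → (14,4) → (14,5) → (14,6) → (14,7) → (14,8) → (13,8) → (13,7) → (12,7) → (12,8) → (12,9) → (12,10) → (11,10) → (11,11) → (10,11) → (10,10) → (10,9) → (11,9) → (11,8) → (11,7) → (10,7) → (10,8) → (9,8) → (8,8) → (8,7) → (8,6) → (9,6) → (9,5) → (8,5) → (7,5) → (6,5) → (6,6) → (7,6) → (7,7) → (6,7) → (5,7) → (5,6) → (4,6) → (3,6) → (3,7) → (4,7) → (4,8) → (4,9) → (3,9) → (3,8) → (2,8) → (2,9) → (2,10) → (2,11) → (3,11) → (4,11) → (5,11) → (5,12) → (5,13) → (5,14) → (6,14) → (6,13) → (7,13) → (7,14) → (8,14) → (9,14) → (10,14) → (11,14) → (11,13) → (10,13) → (9,13) → (8,13) → (8,12) → (8,11) → (7,11) → (7,10) → (7,9) → (8,9) → (9,9) → (9,10) → (9,11) → (9,12) → (10,12) → (11,12) → (12,12) → (12,11) → (13,11) → (13,12) → (13,13) → (12,13) → (12,14) → (13,14) → (14,14)
Number of steps: 134

Solution:

┌───────────┬───────────┬─────┐
│A          │           │     │
│ ┌─────┬─╴ │ ┌─────┐ ╶─┘ ┌─╴ │
│↓│↱ → ↓│   │ │     │     │   │
│ ╵ ┌─╴ │ ┌─┘ │ ┌─╴ └───┬─┘ ┌─┤
│↳ ↑│↓ ↲│ │   │ │↱ → → ↓│   │ │
├───┘ ╶─┤ │ ┌─┴─┤ ╶─┬─┐ │ ┌─┘ │
│↓ ← ↲  │ │ │↱ ↓│↑ ↰│ │↓│ │   │
│ ╶─┬─┬─┘ │ │ ╷ └─╴ │ │ │ └─┐ │
│↳ ↓│ │   │ │↑│↳ → ↑│ │↓│   │ │
├─┐ │ │ ╶─┘ │ └─┬───┘ │ └───┘ │
│ │↓│ │     │↑ ↰│     │↳ → → ↓│
│ │ ╵ └─┬───┴─┐ │ ┌─╴ └───┬─╴ │
│ │↳ → ↓│  ↱ ↓│↑│ │       │↓ ↲│
│ └───╴ │ ╷ ╷ ╵ │ └─────┐ │ ╶─┤
│↓ ← ← ↲│ │↑│↳ ↑│  ↓ ← ↰│ │↳ ↓│
│ ┌─────┤ │ ├───┴─┐ ┌─┐ └─┴─┐ │
│↓│↱ → ↓│ │↑│↓ ← ↰│↓│ │↑ ← ↰│↓│
│ │ ┌─┐ │ │ ╵ ╶─┐ │ ╵ └───┐ │ │
│↓│↑│ │↓│ │↑ ↲  │↑│↳ → → ↓│↑│↓│
│ ╵ │ ╵ │ └─┬─┬─┘ ├─────┐ │ │ │
│↳ ↑│↓ ↲│   │ │↱ ↑│↓ ← ↰│↓│↑│↓│
├───┤ ┌─┴─╴ │ │ ╶─┘ ┌─╴ │ │ ╵ │
│↓ ↰│↓│     │ │↑ ← ↲│↱ ↑│↓│↑ ↲│
│ ╷ ╵ ├───┐ ╵ ├─────┘ ┌─┘ ├───┤
│↓│↑ ↲│↱ ↓│   │↱ → → ↑│↓ ↲│↱ ↓│
│ └───┤ ╷ ├─╴ │ ╶─┬───┤ ╶─┘ ╷ │
│↳ → ↓│↑│↓│   │↑ ↰│   │↳ → ↑│↓│
├───╴ ╵ │ └───┴─╴ │ ╶─┴─────┘ │
│    ↳ ↑│↳ → → → ↑│          B│
└───────┴─────────┴───────────┘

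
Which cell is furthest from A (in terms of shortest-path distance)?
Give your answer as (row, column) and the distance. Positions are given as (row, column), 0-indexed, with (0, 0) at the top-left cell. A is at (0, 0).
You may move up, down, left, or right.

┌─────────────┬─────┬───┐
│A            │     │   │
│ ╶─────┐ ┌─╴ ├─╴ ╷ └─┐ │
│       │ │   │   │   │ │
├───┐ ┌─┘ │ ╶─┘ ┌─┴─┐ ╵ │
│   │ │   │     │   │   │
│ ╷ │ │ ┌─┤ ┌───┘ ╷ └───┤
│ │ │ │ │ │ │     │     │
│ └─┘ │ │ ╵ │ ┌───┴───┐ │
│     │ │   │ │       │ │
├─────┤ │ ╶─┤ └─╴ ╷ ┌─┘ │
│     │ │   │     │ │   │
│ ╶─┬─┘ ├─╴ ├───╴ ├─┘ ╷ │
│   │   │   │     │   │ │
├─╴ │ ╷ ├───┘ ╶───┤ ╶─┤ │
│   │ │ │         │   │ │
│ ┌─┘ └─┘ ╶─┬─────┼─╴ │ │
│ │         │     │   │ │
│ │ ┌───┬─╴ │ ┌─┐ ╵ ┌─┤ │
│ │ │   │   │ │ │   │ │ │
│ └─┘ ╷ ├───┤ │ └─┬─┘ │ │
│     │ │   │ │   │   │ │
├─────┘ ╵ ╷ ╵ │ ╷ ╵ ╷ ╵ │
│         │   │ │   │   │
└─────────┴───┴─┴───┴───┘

Computing BFS distances from A to all cells:
Furthest cell: (5, 2)
Distance: 71 steps

Path from A to the furthest cell:

┌─────────────┬─────┬───┐
│A → → → ↓    │     │   │
│ ╶─────┐ ┌─╴ ├─╴ ╷ └─┐ │
│       │↓│   │   │   │ │
├───┐ ┌─┘ │ ╶─┘ ┌─┴─┐ ╵ │
│   │ │↓ ↲│     │↱ ↓│   │
│ ╷ │ │ ┌─┤ ┌───┘ ╷ └───┤
│ │ │ │↓│ │ │↱ → ↑│↳ → ↓│
│ └─┘ │ │ ╵ │ ┌───┴───┐ │
│     │↓│   │↑│       │↓│
├─────┤ │ ╶─┤ └─╴ ╷ ┌─┘ │
│↱ → B│↓│   │↑ ← ↰│ │↓ ↲│
│ ╶─┬─┘ ├─╴ ├───╴ ├─┘ ╷ │
│↑ ↰│↓ ↲│   │↱ → ↑│↓ ↲│ │
├─╴ │ ╷ ├───┘ ╶───┤ ╶─┤ │
│↱ ↑│↓│ │↱ → ↑    │↳ ↓│ │
│ ┌─┘ └─┘ ╶─┬─────┼─╴ │ │
│↑│  ↳ → ↑  │↓ ← ↰│↓ ↲│ │
│ │ ┌───┬─╴ │ ┌─┐ ╵ ┌─┤ │
│↑│ │↓ ↰│   │↓│ │↑ ↲│ │ │
│ └─┘ ╷ ├───┤ │ └─┬─┘ │ │
│↑ ← ↲│↑│↓ ↰│↓│   │   │ │
├─────┘ ╵ ╷ ╵ │ ╷ ╵ ╷ ╵ │
│      ↑ ↲│↑ ↲│ │   │   │
└─────────┴───┴─┴───┴───┘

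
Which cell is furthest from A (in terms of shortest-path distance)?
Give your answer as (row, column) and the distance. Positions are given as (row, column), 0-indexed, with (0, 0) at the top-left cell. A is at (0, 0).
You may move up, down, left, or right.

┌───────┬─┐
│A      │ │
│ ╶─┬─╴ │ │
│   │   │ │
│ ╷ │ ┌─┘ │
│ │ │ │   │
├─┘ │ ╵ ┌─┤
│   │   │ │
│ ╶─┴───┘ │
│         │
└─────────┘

Computing BFS distances from A to all cells:
Furthest cell: (0, 4)
Distance: 12 steps

Path from A to the furthest cell:

┌───────┬─┐
│A → → ↓│B│
│ ╶─┬─╴ │ │
│   │↓ ↲│↑│
│ ╷ │ ┌─┘ │
│ │ │↓│↱ ↑│
├─┘ │ ╵ ┌─┤
│   │↳ ↑│ │
│ ╶─┴───┘ │
│         │
└─────────┘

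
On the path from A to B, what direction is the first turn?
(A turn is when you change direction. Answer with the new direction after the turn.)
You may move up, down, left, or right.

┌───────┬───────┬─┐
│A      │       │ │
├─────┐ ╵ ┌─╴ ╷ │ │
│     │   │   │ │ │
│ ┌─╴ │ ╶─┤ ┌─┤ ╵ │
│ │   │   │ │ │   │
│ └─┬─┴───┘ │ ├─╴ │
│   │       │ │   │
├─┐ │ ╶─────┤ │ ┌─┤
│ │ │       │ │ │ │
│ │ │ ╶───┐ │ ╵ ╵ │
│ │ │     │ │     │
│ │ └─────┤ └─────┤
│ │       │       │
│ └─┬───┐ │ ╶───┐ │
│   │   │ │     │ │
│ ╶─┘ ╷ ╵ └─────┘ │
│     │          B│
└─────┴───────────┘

Directions: right, right, right, down, right, up, right, right, down, left, down, down, left, left, left, down, right, right, right, down, down, right, right, right, down, down
First turn direction: down

Solution:

┌───────┬───────┬─┐
│A → → ↓│↱ → ↓  │ │
├─────┐ ╵ ┌─╴ ╷ │ │
│     │↳ ↑│↓ ↲│ │ │
│ ┌─╴ │ ╶─┤ ┌─┤ ╵ │
│ │   │   │↓│ │   │
│ └─┬─┴───┘ │ ├─╴ │
│   │↓ ← ← ↲│ │   │
├─┐ │ ╶─────┤ │ ┌─┤
│ │ │↳ → → ↓│ │ │ │
│ │ │ ╶───┐ │ ╵ ╵ │
│ │ │     │↓│     │
│ │ └─────┤ └─────┤
│ │       │↳ → → ↓│
│ └─┬───┐ │ ╶───┐ │
│   │   │ │     │↓│
│ ╶─┘ ╷ ╵ └─────┘ │
│     │          B│
└─────┴───────────┘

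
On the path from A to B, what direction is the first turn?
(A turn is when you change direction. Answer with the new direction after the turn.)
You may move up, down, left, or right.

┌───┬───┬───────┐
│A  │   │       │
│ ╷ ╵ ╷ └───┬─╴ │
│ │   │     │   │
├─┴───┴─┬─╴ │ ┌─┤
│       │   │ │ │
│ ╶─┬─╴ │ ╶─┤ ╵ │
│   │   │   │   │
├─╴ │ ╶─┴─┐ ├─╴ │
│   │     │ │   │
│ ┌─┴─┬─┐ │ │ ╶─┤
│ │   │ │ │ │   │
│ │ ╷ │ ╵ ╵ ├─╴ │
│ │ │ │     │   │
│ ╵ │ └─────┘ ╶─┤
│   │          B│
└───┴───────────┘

Directions: right, down, right, up, right, down, right, right, down, left, down, right, down, down, down, left, up, up, left, left, up, right, up, left, left, left, down, right, down, left, down, down, down, right, up, up, right, down, down, right, right, right, right, right
First turn direction: down

Solution:

┌───┬───┬───────┐
│A ↓│↱ ↓│       │
│ ╷ ╵ ╷ └───┬─╴ │
│ │↳ ↑│↳ → ↓│   │
├─┴───┴─┬─╴ │ ┌─┤
│↓ ← ← ↰│↓ ↲│ │ │
│ ╶─┬─╴ │ ╶─┤ ╵ │
│↳ ↓│↱ ↑│↳ ↓│   │
├─╴ │ ╶─┴─┐ ├─╴ │
│↓ ↲│↑ ← ↰│↓│   │
│ ┌─┴─┬─┐ │ │ ╶─┤
│↓│↱ ↓│ │↑│↓│   │
│ │ ╷ │ ╵ ╵ ├─╴ │
│↓│↑│↓│  ↑ ↲│   │
│ ╵ │ └─────┘ ╶─┤
│↳ ↑│↳ → → → → B│
└───┴───────────┘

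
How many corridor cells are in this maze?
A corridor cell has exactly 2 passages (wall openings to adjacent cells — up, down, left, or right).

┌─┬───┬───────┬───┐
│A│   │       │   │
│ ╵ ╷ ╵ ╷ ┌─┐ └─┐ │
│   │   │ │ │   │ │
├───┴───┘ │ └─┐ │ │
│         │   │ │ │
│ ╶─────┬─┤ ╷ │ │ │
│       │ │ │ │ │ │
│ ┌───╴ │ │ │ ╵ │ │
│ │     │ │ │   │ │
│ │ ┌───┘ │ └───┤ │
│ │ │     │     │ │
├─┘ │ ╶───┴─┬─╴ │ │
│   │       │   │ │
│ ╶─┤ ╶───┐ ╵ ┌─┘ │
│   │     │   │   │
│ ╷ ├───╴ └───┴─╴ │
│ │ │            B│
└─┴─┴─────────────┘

Counting cells with exactly 2 passages:
Total corridor cells: 65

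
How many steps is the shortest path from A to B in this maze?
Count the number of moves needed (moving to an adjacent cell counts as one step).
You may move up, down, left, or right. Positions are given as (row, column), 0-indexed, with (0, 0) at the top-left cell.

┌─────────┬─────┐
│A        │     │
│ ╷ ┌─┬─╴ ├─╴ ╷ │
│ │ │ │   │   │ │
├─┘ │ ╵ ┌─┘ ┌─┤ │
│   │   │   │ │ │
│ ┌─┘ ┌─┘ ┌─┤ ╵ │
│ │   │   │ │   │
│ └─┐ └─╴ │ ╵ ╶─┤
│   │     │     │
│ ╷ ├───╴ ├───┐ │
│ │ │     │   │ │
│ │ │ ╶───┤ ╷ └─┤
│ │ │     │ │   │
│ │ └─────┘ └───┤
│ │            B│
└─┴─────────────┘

Using BFS to find shortest path:
Start: (0, 0), End: (7, 7)
Path found:
(0,0) → (0,1) → (1,1) → (2,1) → (2,0) → (3,0) → (4,0) → (4,1) → (5,1) → (6,1) → (7,1) → (7,2) → (7,3) → (7,4) → (7,5) → (7,6) → (7,7)
Number of steps: 16

Solution:

┌─────────┬─────┐
│A ↓      │     │
│ ╷ ┌─┬─╴ ├─╴ ╷ │
│ │↓│ │   │   │ │
├─┘ │ ╵ ┌─┘ ┌─┤ │
│↓ ↲│   │   │ │ │
│ ┌─┘ ┌─┘ ┌─┤ ╵ │
│↓│   │   │ │   │
│ └─┐ └─╴ │ ╵ ╶─┤
│↳ ↓│     │     │
│ ╷ ├───╴ ├───┐ │
│ │↓│     │   │ │
│ │ │ ╶───┤ ╷ └─┤
│ │↓│     │ │   │
│ │ └─────┘ └───┤
│ │↳ → → → → → B│
└─┴─────────────┘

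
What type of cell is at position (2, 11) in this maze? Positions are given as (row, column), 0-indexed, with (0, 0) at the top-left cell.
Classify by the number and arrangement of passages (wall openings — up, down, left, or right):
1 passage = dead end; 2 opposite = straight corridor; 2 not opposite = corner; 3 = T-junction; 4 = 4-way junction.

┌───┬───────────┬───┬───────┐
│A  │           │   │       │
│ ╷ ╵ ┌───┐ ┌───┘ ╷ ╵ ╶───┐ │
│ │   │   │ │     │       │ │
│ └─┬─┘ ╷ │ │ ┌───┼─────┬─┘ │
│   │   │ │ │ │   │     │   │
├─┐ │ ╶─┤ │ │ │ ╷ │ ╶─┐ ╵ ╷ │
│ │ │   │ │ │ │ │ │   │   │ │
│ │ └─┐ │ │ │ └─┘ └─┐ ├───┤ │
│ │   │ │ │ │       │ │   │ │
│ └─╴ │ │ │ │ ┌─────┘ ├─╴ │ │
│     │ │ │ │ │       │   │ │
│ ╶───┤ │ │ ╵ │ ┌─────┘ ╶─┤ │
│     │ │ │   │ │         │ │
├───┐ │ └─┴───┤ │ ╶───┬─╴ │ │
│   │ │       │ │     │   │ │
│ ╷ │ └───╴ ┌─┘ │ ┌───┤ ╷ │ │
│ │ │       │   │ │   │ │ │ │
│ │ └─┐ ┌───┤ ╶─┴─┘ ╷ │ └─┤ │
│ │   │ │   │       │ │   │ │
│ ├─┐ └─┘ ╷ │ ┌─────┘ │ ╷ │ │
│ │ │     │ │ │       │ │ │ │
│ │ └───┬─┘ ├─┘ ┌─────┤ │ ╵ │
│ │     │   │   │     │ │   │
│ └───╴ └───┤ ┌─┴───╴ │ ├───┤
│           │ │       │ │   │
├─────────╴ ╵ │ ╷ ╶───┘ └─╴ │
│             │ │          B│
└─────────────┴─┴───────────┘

Checking cell at (2, 11):
Number of passages: 2
Cell type: corner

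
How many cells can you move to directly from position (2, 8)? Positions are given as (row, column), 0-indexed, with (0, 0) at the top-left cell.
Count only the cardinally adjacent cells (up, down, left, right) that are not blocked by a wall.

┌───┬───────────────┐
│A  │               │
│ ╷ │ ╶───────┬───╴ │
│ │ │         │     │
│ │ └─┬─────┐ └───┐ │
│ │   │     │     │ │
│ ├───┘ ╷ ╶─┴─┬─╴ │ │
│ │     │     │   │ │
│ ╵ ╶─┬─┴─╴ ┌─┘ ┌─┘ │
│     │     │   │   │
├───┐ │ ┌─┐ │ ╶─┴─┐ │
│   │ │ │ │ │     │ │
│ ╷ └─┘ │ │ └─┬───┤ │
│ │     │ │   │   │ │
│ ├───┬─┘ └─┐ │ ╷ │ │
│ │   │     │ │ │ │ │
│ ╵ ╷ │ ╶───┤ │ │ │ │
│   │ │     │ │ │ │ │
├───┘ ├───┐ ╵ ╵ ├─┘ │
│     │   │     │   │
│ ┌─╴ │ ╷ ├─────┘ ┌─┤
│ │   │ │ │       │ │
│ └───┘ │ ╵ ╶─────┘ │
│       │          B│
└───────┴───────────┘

Checking passable neighbors of (2, 8):
Neighbors: (3, 8), (2, 7)
Count: 2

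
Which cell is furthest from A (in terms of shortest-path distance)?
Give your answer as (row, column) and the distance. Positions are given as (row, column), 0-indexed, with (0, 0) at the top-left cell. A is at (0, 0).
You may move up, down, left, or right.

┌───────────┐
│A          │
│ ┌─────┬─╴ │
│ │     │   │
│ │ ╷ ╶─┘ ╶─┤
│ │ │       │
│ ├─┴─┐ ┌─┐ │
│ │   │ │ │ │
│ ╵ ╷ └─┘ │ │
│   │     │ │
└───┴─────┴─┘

Computing BFS distances from A to all cells:
Furthest cell: (2, 1)
Distance: 13 steps

Path from A to the furthest cell:

┌───────────┐
│A → → → → ↓│
│ ┌─────┬─╴ │
│ │↓ ↰  │↓ ↲│
│ │ ╷ ╶─┘ ╶─┤
│ │B│↑ ← ↲  │
│ ├─┴─┐ ┌─┐ │
│ │   │ │ │ │
│ ╵ ╷ └─┘ │ │
│   │     │ │
└───┴─────┴─┘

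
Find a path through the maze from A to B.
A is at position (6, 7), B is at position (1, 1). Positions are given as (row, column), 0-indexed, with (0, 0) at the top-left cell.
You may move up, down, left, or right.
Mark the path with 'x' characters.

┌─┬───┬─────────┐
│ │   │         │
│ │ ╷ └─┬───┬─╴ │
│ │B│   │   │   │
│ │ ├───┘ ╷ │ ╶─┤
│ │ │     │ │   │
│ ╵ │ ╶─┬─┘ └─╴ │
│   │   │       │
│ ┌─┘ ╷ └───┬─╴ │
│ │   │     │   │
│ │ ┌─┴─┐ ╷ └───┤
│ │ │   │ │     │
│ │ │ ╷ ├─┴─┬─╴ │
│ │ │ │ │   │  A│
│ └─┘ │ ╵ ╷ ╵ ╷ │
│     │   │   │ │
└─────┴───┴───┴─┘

Finding the shortest path from (6, 7) to (1, 1):
Path length: 21 steps
Directions: left → down → left → up → left → down → left → up → up → left → down → down → left → left → up → up → up → up → right → up → up

Solution:

┌─┬───┬─────────┐
│ │   │         │
│ │ ╷ └─┬───┬─╴ │
│ │B│   │   │   │
│ │ ├───┘ ╷ │ ╶─┤
│ │x│     │ │   │
│ ╵ │ ╶─┬─┘ └─╴ │
│x x│   │       │
│ ┌─┘ ╷ └───┬─╴ │
│x│   │     │   │
│ │ ┌─┴─┐ ╷ └───┤
│x│ │x x│ │     │
│ │ │ ╷ ├─┴─┬─╴ │
│x│ │x│x│x x│x A│
│ └─┘ │ ╵ ╷ ╵ ╷ │
│x x x│x x│x x│ │
└─────┴───┴───┴─┘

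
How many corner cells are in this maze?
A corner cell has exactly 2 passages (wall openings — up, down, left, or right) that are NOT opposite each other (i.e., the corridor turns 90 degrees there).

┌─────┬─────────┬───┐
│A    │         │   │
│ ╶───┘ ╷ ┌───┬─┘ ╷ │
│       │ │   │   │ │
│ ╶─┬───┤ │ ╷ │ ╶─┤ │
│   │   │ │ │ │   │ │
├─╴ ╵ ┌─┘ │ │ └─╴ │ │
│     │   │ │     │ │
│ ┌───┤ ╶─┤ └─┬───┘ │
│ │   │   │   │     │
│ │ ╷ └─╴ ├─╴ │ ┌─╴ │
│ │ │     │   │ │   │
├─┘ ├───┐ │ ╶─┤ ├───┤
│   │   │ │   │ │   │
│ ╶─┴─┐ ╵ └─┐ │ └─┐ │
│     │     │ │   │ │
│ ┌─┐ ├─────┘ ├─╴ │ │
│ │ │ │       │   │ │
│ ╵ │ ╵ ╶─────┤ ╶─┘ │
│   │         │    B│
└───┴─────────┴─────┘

Counting corner cells (2 non-opposite passages):
Total corners: 50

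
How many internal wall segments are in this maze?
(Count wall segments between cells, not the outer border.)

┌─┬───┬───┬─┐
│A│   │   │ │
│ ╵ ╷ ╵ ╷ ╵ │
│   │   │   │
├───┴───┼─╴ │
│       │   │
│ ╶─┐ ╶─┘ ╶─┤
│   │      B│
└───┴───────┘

Counting internal wall segments:
Total internal walls: 15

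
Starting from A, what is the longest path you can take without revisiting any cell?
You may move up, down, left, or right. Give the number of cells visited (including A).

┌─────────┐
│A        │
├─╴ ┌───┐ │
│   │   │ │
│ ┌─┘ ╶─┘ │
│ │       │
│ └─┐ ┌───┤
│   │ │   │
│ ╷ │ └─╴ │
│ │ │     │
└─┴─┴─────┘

Finding longest simple path using DFS:
Start: (0, 0)
Longest path visits 15 cells
Path: A → right → right → right → right → down → down → left → left → down → down → right → right → up → left

Solution:

┌─────────┐
│A → → → ↓│
├─╴ ┌───┐ │
│   │   │↓│
│ ┌─┘ ╶─┘ │
│ │  ↓ ← ↲│
│ └─┐ ┌───┤
│   │↓│B ↰│
│ ╷ │ └─╴ │
│ │ │↳ → ↑│
└─┴─┴─────┘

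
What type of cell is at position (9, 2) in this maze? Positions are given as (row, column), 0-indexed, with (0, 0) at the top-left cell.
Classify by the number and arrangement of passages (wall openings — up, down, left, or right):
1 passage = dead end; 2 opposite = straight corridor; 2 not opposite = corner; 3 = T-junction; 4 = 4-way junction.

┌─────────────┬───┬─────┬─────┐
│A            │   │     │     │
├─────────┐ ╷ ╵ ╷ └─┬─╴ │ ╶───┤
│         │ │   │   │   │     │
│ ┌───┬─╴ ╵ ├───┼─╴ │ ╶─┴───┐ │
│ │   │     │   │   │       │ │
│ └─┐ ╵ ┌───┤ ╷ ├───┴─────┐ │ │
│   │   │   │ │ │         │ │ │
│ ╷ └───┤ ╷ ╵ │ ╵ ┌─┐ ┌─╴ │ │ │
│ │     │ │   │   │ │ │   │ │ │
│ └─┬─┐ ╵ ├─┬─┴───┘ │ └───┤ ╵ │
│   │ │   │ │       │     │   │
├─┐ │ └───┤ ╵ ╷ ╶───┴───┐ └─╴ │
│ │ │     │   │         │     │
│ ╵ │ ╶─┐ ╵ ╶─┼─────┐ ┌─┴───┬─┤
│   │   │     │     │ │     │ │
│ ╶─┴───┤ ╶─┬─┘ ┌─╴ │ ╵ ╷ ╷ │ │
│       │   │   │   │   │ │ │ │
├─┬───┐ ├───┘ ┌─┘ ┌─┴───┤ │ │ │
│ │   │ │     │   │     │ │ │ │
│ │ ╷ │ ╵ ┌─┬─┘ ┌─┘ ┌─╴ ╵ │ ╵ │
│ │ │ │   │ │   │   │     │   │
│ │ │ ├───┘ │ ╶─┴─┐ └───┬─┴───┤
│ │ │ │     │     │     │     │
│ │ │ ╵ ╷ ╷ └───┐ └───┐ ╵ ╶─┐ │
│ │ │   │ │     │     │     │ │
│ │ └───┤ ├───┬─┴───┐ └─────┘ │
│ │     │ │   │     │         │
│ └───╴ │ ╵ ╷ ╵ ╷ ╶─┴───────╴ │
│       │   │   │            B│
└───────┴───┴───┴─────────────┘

Checking cell at (9, 2):
Number of passages: 2
Cell type: corner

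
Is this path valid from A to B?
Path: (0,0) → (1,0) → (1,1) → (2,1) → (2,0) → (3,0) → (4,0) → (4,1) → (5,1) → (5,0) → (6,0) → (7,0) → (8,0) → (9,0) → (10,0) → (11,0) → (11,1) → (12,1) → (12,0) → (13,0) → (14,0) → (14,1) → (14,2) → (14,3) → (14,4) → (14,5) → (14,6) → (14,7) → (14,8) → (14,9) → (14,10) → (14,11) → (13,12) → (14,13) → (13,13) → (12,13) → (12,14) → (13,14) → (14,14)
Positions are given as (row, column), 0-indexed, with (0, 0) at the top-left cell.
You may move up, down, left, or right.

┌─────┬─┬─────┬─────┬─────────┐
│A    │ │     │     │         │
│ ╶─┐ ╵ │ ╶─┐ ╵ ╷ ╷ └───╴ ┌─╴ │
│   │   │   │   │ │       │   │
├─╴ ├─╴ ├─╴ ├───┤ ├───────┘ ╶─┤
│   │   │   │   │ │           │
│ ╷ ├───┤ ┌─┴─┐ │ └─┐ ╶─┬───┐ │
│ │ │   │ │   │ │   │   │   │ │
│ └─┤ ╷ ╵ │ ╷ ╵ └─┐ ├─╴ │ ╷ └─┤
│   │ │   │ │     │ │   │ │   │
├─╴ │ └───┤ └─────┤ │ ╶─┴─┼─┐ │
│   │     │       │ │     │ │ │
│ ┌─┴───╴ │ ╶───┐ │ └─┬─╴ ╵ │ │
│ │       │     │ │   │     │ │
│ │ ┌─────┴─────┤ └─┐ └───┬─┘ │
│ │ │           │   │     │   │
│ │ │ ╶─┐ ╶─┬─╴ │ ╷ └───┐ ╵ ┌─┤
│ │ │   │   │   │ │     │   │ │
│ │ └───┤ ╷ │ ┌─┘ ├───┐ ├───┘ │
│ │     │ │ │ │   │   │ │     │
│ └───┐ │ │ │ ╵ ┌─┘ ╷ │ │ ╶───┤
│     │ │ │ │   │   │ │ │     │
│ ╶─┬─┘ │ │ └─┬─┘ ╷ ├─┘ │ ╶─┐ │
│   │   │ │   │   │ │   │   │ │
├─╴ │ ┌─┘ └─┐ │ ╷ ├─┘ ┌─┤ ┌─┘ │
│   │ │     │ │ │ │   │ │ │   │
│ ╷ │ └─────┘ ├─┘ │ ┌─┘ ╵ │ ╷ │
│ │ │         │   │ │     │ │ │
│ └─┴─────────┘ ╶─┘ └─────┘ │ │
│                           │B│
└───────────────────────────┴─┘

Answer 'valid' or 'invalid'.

Checking path validity:
Result: Invalid move at step 32: cannot move from (14, 11) to (13, 12).

invalid

Correct solution:

┌─────┬─┬─────┬─────┬─────────┐
│A    │ │     │     │         │
│ ╶─┐ ╵ │ ╶─┐ ╵ ╷ ╷ └───╴ ┌─╴ │
│↳ ↓│   │   │   │ │       │   │
├─╴ ├─╴ ├─╴ ├───┤ ├───────┘ ╶─┤
│↓ ↲│   │   │   │ │           │
│ ╷ ├───┤ ┌─┴─┐ │ └─┐ ╶─┬───┐ │
│↓│ │   │ │   │ │   │   │   │ │
│ └─┤ ╷ ╵ │ ╷ ╵ └─┐ ├─╴ │ ╷ └─┤
│↳ ↓│ │   │ │     │ │   │ │   │
├─╴ │ └───┤ └─────┤ │ ╶─┴─┼─┐ │
│↓ ↲│     │       │ │     │ │ │
│ ┌─┴───╴ │ ╶───┐ │ └─┬─╴ ╵ │ │
│↓│       │     │ │   │     │ │
│ │ ┌─────┴─────┤ └─┐ └───┬─┘ │
│↓│ │           │   │     │   │
│ │ │ ╶─┐ ╶─┬─╴ │ ╷ └───┐ ╵ ┌─┤
│↓│ │   │   │   │ │     │   │ │
│ │ └───┤ ╷ │ ┌─┘ ├───┐ ├───┘ │
│↓│     │ │ │ │   │   │ │     │
│ └───┐ │ │ │ ╵ ┌─┘ ╷ │ │ ╶───┤
│↓    │ │ │ │   │   │ │ │     │
│ ╶─┬─┘ │ │ └─┬─┘ ╷ ├─┘ │ ╶─┐ │
│↳ ↓│   │ │   │   │ │   │   │ │
├─╴ │ ┌─┘ └─┐ │ ╷ ├─┘ ┌─┤ ┌─┘ │
│↓ ↲│ │     │ │ │ │   │ │ │↱ ↓│
│ ╷ │ └─────┘ ├─┘ │ ┌─┘ ╵ │ ╷ │
│↓│ │         │   │ │     │↑│↓│
│ └─┴─────────┘ ╶─┘ └─────┘ │ │
│↳ → → → → → → → → → → → → ↑│B│
└───────────────────────────┴─┘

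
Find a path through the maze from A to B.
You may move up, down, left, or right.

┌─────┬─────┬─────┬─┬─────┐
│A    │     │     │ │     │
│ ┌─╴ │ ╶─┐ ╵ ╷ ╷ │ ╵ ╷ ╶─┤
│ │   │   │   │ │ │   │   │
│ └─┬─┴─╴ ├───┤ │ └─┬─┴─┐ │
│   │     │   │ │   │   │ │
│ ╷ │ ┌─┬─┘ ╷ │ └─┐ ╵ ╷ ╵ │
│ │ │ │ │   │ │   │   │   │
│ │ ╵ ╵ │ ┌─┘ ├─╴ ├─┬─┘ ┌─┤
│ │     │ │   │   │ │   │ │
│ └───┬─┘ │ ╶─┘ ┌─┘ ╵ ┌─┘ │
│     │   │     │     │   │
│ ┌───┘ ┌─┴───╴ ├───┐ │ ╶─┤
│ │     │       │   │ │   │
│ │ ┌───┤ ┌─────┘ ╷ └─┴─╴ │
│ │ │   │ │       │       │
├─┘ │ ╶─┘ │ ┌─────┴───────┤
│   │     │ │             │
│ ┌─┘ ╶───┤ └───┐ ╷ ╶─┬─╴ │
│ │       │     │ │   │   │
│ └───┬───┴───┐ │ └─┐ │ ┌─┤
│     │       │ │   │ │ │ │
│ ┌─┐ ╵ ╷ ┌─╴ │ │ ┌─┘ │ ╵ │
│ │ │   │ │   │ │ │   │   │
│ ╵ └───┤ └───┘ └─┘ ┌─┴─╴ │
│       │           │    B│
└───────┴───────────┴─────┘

Finding the shortest path through the maze:
Path length: 74 steps
Directions: down → down → right → down → down → right → up → up → right → right → up → left → up → right → right → down → right → up → right → down → down → down → right → down → left → down → left → left → up → right → up → up → left → down → left → down → down → left → down → left → left → down → down → left → down → down → right → right → down → right → up → right → down → down → right → right → right → right → right → up → right → up → up → left → up → right → right → right → down → left → down → down → right → down

Solution:

┌─────┬─────┬─────┬─┬─────┐
│A    │↱ → ↓│↱ ↓  │ │     │
│ ┌─╴ │ ╶─┐ ╵ ╷ ╷ │ ╵ ╷ ╶─┤
│↓│   │↑ ↰│↳ ↑│↓│ │   │   │
│ └─┬─┴─╴ ├───┤ │ └─┬─┴─┐ │
│↳ ↓│↱ → ↑│↓ ↰│↓│   │   │ │
│ ╷ │ ┌─┬─┘ ╷ │ └─┐ ╵ ╷ ╵ │
│ │↓│↑│ │↓ ↲│↑│↳ ↓│   │   │
│ │ ╵ ╵ │ ┌─┘ ├─╴ ├─┬─┘ ┌─┤
│ │↳ ↑  │↓│↱ ↑│↓ ↲│ │   │ │
│ └───┬─┘ │ ╶─┘ ┌─┘ ╵ ┌─┘ │
│     │↓ ↲│↑ ← ↲│     │   │
│ ┌───┘ ┌─┴───╴ ├───┐ │ ╶─┤
│ │↓ ← ↲│       │   │ │   │
│ │ ┌───┤ ┌─────┘ ╷ └─┴─╴ │
│ │↓│   │ │       │       │
├─┘ │ ╶─┘ │ ┌─────┴───────┤
│↓ ↲│     │ │      ↱ → → ↓│
│ ┌─┘ ╶───┤ └───┐ ╷ ╶─┬─╴ │
│↓│       │     │ │↑ ↰│↓ ↲│
│ └───┬───┴───┐ │ └─┐ │ ┌─┤
│↳ → ↓│↱ ↓    │ │   │↑│↓│ │
│ ┌─┐ ╵ ╷ ┌─╴ │ │ ┌─┘ │ ╵ │
│ │ │↳ ↑│↓│   │ │ │↱ ↑│↳ ↓│
│ ╵ └───┤ └───┘ └─┘ ┌─┴─╴ │
│       │↳ → → → → ↑│    B│
└───────┴───────────┴─────┘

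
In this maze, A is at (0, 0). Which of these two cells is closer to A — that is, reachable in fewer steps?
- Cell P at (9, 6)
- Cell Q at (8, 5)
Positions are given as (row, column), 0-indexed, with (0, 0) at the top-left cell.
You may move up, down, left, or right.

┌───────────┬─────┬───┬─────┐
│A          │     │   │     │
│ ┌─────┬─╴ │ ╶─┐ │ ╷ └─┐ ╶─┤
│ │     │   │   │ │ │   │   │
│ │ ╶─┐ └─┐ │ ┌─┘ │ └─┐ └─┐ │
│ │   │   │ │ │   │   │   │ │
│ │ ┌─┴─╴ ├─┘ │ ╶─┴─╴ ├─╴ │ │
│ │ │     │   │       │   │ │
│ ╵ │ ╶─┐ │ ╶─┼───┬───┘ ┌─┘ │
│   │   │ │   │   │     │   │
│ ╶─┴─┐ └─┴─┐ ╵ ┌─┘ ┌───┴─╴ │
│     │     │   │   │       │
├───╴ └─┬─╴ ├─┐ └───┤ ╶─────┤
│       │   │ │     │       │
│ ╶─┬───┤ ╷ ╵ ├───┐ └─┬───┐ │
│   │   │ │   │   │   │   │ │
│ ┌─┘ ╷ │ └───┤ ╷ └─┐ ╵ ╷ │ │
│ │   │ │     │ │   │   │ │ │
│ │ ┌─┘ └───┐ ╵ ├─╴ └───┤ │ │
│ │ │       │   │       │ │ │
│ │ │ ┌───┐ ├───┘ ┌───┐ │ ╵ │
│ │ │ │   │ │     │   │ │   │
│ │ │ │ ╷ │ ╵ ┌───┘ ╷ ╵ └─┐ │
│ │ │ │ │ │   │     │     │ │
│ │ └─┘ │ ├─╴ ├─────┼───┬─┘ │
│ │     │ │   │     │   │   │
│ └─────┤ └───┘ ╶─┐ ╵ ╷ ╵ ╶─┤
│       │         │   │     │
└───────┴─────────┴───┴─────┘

Shortest path A → P at (9, 6): 27 steps
Shortest path A → Q at (8, 5): 25 steps

Q is closer (25 steps vs 27 steps).

Path to P:

┌───────────┬─────┬───┬─────┐
│A          │     │   │     │
│ ┌─────┬─╴ │ ╶─┐ │ ╷ └─┐ ╶─┤
│↓│↱ → ↓│   │   │ │ │   │   │
│ │ ╶─┐ └─┐ │ ┌─┘ │ └─┐ └─┐ │
│↓│↑  │↳ ↓│ │ │   │   │   │ │
│ │ ┌─┴─╴ ├─┘ │ ╶─┴─╴ ├─╴ │ │
│↓│↑│↓ ← ↲│   │       │   │ │
│ ╵ │ ╶─┐ │ ╶─┼───┬───┘ ┌─┘ │
│↳ ↑│↳ ↓│ │   │   │     │   │
│ ╶─┴─┐ └─┴─┐ ╵ ┌─┘ ┌───┴─╴ │
│     │↳ → ↓│   │   │       │
├───╴ └─┬─╴ ├─┐ └───┤ ╶─────┤
│       │↓ ↲│ │     │       │
│ ╶─┬───┤ ╷ ╵ ├───┐ └─┬───┐ │
│   │   │↓│   │   │   │   │ │
│ ┌─┘ ╷ │ └───┤ ╷ └─┐ ╵ ╷ │ │
│ │   │ │↳ → ↓│ │   │   │ │ │
│ │ ┌─┘ └───┐ ╵ ├─╴ └───┤ │ │
│ │ │       │P  │       │ │ │
│ │ │ ┌───┐ ├───┘ ┌───┐ │ ╵ │
│ │ │ │   │ │     │   │ │   │
│ │ │ │ ╷ │ ╵ ┌───┘ ╷ ╵ └─┐ │
│ │ │ │ │ │   │     │     │ │
│ │ └─┘ │ ├─╴ ├─────┼───┬─┘ │
│ │     │ │   │     │   │   │
│ └─────┤ └───┘ ╶─┐ ╵ ╷ ╵ ╶─┤
│       │         │   │     │
└───────┴─────────┴───┴─────┘

Path to Q:

┌───────────┬─────┬───┬─────┐
│A          │     │   │     │
│ ┌─────┬─╴ │ ╶─┐ │ ╷ └─┐ ╶─┤
│↓│↱ → ↓│   │   │ │ │   │   │
│ │ ╶─┐ └─┐ │ ┌─┘ │ └─┐ └─┐ │
│↓│↑  │↳ ↓│ │ │   │   │   │ │
│ │ ┌─┴─╴ ├─┘ │ ╶─┴─╴ ├─╴ │ │
│↓│↑│↓ ← ↲│   │       │   │ │
│ ╵ │ ╶─┐ │ ╶─┼───┬───┘ ┌─┘ │
│↳ ↑│↳ ↓│ │   │   │     │   │
│ ╶─┴─┐ └─┴─┐ ╵ ┌─┘ ┌───┴─╴ │
│     │↳ → ↓│   │   │       │
├───╴ └─┬─╴ ├─┐ └───┤ ╶─────┤
│       │↓ ↲│ │     │       │
│ ╶─┬───┤ ╷ ╵ ├───┐ └─┬───┐ │
│   │   │↓│   │   │   │   │ │
│ ┌─┘ ╷ │ └───┤ ╷ └─┐ ╵ ╷ │ │
│ │   │ │↳ Q  │ │   │   │ │ │
│ │ ┌─┘ └───┐ ╵ ├─╴ └───┤ │ │
│ │ │       │   │       │ │ │
│ │ │ ┌───┐ ├───┘ ┌───┐ │ ╵ │
│ │ │ │   │ │     │   │ │   │
│ │ │ │ ╷ │ ╵ ┌───┘ ╷ ╵ └─┐ │
│ │ │ │ │ │   │     │     │ │
│ │ └─┘ │ ├─╴ ├─────┼───┬─┘ │
│ │     │ │   │     │   │   │
│ └─────┤ └───┘ ╶─┐ ╵ ╷ ╵ ╶─┤
│       │         │   │     │
└───────┴─────────┴───┴─────┘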